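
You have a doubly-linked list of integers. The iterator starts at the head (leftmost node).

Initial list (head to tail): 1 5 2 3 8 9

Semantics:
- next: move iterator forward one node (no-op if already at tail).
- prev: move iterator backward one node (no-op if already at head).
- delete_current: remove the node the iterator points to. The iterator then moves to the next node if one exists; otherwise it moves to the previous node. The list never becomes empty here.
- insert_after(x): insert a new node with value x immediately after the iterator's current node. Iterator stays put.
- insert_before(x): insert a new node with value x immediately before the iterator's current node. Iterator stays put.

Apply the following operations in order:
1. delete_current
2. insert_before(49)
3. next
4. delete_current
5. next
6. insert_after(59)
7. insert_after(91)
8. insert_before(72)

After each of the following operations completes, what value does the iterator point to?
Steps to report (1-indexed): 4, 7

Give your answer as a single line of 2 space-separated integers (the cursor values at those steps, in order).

After 1 (delete_current): list=[5, 2, 3, 8, 9] cursor@5
After 2 (insert_before(49)): list=[49, 5, 2, 3, 8, 9] cursor@5
After 3 (next): list=[49, 5, 2, 3, 8, 9] cursor@2
After 4 (delete_current): list=[49, 5, 3, 8, 9] cursor@3
After 5 (next): list=[49, 5, 3, 8, 9] cursor@8
After 6 (insert_after(59)): list=[49, 5, 3, 8, 59, 9] cursor@8
After 7 (insert_after(91)): list=[49, 5, 3, 8, 91, 59, 9] cursor@8
After 8 (insert_before(72)): list=[49, 5, 3, 72, 8, 91, 59, 9] cursor@8

Answer: 3 8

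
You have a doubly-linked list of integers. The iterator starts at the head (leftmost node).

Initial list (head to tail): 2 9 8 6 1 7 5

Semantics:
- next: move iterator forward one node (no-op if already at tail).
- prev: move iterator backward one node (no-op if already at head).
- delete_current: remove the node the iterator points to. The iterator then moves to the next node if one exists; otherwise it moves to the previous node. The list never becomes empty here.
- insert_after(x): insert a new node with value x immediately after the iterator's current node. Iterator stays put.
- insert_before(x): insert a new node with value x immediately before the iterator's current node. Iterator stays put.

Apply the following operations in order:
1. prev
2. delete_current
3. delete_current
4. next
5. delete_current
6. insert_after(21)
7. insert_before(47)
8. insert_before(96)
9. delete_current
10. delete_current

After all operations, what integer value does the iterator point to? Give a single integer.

Answer: 7

Derivation:
After 1 (prev): list=[2, 9, 8, 6, 1, 7, 5] cursor@2
After 2 (delete_current): list=[9, 8, 6, 1, 7, 5] cursor@9
After 3 (delete_current): list=[8, 6, 1, 7, 5] cursor@8
After 4 (next): list=[8, 6, 1, 7, 5] cursor@6
After 5 (delete_current): list=[8, 1, 7, 5] cursor@1
After 6 (insert_after(21)): list=[8, 1, 21, 7, 5] cursor@1
After 7 (insert_before(47)): list=[8, 47, 1, 21, 7, 5] cursor@1
After 8 (insert_before(96)): list=[8, 47, 96, 1, 21, 7, 5] cursor@1
After 9 (delete_current): list=[8, 47, 96, 21, 7, 5] cursor@21
After 10 (delete_current): list=[8, 47, 96, 7, 5] cursor@7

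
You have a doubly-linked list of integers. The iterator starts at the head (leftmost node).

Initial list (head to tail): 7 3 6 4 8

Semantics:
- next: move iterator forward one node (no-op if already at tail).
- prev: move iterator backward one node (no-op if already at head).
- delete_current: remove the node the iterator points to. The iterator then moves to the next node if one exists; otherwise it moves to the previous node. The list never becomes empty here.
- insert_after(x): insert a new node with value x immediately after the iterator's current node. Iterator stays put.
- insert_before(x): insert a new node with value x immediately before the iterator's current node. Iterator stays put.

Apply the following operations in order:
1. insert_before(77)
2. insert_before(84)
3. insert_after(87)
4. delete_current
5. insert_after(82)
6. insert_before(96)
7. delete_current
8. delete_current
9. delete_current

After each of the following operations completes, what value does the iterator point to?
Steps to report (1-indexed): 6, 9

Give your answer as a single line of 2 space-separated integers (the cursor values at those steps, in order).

Answer: 87 6

Derivation:
After 1 (insert_before(77)): list=[77, 7, 3, 6, 4, 8] cursor@7
After 2 (insert_before(84)): list=[77, 84, 7, 3, 6, 4, 8] cursor@7
After 3 (insert_after(87)): list=[77, 84, 7, 87, 3, 6, 4, 8] cursor@7
After 4 (delete_current): list=[77, 84, 87, 3, 6, 4, 8] cursor@87
After 5 (insert_after(82)): list=[77, 84, 87, 82, 3, 6, 4, 8] cursor@87
After 6 (insert_before(96)): list=[77, 84, 96, 87, 82, 3, 6, 4, 8] cursor@87
After 7 (delete_current): list=[77, 84, 96, 82, 3, 6, 4, 8] cursor@82
After 8 (delete_current): list=[77, 84, 96, 3, 6, 4, 8] cursor@3
After 9 (delete_current): list=[77, 84, 96, 6, 4, 8] cursor@6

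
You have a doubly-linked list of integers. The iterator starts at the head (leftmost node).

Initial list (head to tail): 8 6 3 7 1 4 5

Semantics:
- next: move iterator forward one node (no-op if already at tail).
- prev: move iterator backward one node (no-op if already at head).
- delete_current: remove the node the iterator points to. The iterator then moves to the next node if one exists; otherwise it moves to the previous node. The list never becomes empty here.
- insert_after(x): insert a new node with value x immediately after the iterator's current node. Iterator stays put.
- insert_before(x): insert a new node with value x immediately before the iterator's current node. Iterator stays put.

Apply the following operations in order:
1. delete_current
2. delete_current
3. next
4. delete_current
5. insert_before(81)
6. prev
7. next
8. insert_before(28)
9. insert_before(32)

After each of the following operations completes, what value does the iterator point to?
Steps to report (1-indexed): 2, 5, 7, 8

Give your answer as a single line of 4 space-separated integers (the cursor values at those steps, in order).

Answer: 3 1 1 1

Derivation:
After 1 (delete_current): list=[6, 3, 7, 1, 4, 5] cursor@6
After 2 (delete_current): list=[3, 7, 1, 4, 5] cursor@3
After 3 (next): list=[3, 7, 1, 4, 5] cursor@7
After 4 (delete_current): list=[3, 1, 4, 5] cursor@1
After 5 (insert_before(81)): list=[3, 81, 1, 4, 5] cursor@1
After 6 (prev): list=[3, 81, 1, 4, 5] cursor@81
After 7 (next): list=[3, 81, 1, 4, 5] cursor@1
After 8 (insert_before(28)): list=[3, 81, 28, 1, 4, 5] cursor@1
After 9 (insert_before(32)): list=[3, 81, 28, 32, 1, 4, 5] cursor@1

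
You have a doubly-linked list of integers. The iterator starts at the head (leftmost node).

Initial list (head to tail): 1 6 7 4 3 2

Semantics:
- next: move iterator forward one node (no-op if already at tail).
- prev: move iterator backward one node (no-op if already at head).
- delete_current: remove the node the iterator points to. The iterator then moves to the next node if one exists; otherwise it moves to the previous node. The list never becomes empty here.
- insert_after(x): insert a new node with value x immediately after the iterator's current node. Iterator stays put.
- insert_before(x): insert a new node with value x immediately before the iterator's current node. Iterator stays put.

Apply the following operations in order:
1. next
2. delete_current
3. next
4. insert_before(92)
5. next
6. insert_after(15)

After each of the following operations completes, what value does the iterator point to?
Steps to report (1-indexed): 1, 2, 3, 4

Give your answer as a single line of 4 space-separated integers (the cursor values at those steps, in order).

Answer: 6 7 4 4

Derivation:
After 1 (next): list=[1, 6, 7, 4, 3, 2] cursor@6
After 2 (delete_current): list=[1, 7, 4, 3, 2] cursor@7
After 3 (next): list=[1, 7, 4, 3, 2] cursor@4
After 4 (insert_before(92)): list=[1, 7, 92, 4, 3, 2] cursor@4
After 5 (next): list=[1, 7, 92, 4, 3, 2] cursor@3
After 6 (insert_after(15)): list=[1, 7, 92, 4, 3, 15, 2] cursor@3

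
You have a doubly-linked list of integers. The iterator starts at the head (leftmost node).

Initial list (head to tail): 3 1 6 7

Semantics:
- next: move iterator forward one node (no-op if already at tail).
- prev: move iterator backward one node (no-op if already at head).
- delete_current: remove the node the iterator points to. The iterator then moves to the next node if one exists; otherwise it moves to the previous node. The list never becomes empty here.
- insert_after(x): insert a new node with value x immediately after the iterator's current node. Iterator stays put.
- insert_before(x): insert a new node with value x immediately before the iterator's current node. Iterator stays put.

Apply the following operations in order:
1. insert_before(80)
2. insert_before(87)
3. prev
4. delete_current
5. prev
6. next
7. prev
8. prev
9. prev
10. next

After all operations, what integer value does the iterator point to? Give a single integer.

After 1 (insert_before(80)): list=[80, 3, 1, 6, 7] cursor@3
After 2 (insert_before(87)): list=[80, 87, 3, 1, 6, 7] cursor@3
After 3 (prev): list=[80, 87, 3, 1, 6, 7] cursor@87
After 4 (delete_current): list=[80, 3, 1, 6, 7] cursor@3
After 5 (prev): list=[80, 3, 1, 6, 7] cursor@80
After 6 (next): list=[80, 3, 1, 6, 7] cursor@3
After 7 (prev): list=[80, 3, 1, 6, 7] cursor@80
After 8 (prev): list=[80, 3, 1, 6, 7] cursor@80
After 9 (prev): list=[80, 3, 1, 6, 7] cursor@80
After 10 (next): list=[80, 3, 1, 6, 7] cursor@3

Answer: 3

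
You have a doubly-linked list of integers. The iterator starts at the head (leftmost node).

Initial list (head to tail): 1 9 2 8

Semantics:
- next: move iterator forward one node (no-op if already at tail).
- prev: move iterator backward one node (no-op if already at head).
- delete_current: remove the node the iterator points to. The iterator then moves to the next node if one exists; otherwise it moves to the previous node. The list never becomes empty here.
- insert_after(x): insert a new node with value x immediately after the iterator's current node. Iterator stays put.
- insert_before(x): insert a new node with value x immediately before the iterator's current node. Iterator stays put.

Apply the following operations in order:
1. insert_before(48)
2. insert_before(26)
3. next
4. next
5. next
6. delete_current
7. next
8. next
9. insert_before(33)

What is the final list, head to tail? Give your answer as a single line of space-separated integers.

After 1 (insert_before(48)): list=[48, 1, 9, 2, 8] cursor@1
After 2 (insert_before(26)): list=[48, 26, 1, 9, 2, 8] cursor@1
After 3 (next): list=[48, 26, 1, 9, 2, 8] cursor@9
After 4 (next): list=[48, 26, 1, 9, 2, 8] cursor@2
After 5 (next): list=[48, 26, 1, 9, 2, 8] cursor@8
After 6 (delete_current): list=[48, 26, 1, 9, 2] cursor@2
After 7 (next): list=[48, 26, 1, 9, 2] cursor@2
After 8 (next): list=[48, 26, 1, 9, 2] cursor@2
After 9 (insert_before(33)): list=[48, 26, 1, 9, 33, 2] cursor@2

Answer: 48 26 1 9 33 2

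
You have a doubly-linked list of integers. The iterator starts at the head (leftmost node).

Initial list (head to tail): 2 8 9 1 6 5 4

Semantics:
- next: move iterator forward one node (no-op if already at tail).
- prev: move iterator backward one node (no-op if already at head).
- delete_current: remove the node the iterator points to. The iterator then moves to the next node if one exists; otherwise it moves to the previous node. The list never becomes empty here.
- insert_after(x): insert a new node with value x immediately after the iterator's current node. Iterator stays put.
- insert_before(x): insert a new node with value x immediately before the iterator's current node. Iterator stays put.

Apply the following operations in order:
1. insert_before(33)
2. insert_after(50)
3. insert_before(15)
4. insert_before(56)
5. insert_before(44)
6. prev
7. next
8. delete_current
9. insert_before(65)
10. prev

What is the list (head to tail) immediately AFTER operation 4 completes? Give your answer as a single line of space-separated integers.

Answer: 33 15 56 2 50 8 9 1 6 5 4

Derivation:
After 1 (insert_before(33)): list=[33, 2, 8, 9, 1, 6, 5, 4] cursor@2
After 2 (insert_after(50)): list=[33, 2, 50, 8, 9, 1, 6, 5, 4] cursor@2
After 3 (insert_before(15)): list=[33, 15, 2, 50, 8, 9, 1, 6, 5, 4] cursor@2
After 4 (insert_before(56)): list=[33, 15, 56, 2, 50, 8, 9, 1, 6, 5, 4] cursor@2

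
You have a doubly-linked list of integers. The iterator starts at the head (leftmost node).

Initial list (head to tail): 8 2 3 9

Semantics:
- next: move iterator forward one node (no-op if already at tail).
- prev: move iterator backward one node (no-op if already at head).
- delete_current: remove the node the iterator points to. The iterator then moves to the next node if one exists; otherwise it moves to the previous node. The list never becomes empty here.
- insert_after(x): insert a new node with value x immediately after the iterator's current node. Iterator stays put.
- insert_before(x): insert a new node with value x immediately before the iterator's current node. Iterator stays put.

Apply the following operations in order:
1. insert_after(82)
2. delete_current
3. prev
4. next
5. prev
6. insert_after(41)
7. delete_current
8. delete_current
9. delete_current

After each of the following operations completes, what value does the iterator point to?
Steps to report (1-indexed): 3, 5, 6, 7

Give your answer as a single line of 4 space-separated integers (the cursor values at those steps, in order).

After 1 (insert_after(82)): list=[8, 82, 2, 3, 9] cursor@8
After 2 (delete_current): list=[82, 2, 3, 9] cursor@82
After 3 (prev): list=[82, 2, 3, 9] cursor@82
After 4 (next): list=[82, 2, 3, 9] cursor@2
After 5 (prev): list=[82, 2, 3, 9] cursor@82
After 6 (insert_after(41)): list=[82, 41, 2, 3, 9] cursor@82
After 7 (delete_current): list=[41, 2, 3, 9] cursor@41
After 8 (delete_current): list=[2, 3, 9] cursor@2
After 9 (delete_current): list=[3, 9] cursor@3

Answer: 82 82 82 41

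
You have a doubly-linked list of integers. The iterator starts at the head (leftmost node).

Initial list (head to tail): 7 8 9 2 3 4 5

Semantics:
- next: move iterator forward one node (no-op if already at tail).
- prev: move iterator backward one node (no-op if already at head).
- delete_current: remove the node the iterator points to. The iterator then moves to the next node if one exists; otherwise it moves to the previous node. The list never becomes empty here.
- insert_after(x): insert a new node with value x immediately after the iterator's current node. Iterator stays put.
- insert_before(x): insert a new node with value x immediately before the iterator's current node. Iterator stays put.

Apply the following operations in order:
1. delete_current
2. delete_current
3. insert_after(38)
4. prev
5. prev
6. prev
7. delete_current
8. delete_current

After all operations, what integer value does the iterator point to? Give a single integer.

Answer: 2

Derivation:
After 1 (delete_current): list=[8, 9, 2, 3, 4, 5] cursor@8
After 2 (delete_current): list=[9, 2, 3, 4, 5] cursor@9
After 3 (insert_after(38)): list=[9, 38, 2, 3, 4, 5] cursor@9
After 4 (prev): list=[9, 38, 2, 3, 4, 5] cursor@9
After 5 (prev): list=[9, 38, 2, 3, 4, 5] cursor@9
After 6 (prev): list=[9, 38, 2, 3, 4, 5] cursor@9
After 7 (delete_current): list=[38, 2, 3, 4, 5] cursor@38
After 8 (delete_current): list=[2, 3, 4, 5] cursor@2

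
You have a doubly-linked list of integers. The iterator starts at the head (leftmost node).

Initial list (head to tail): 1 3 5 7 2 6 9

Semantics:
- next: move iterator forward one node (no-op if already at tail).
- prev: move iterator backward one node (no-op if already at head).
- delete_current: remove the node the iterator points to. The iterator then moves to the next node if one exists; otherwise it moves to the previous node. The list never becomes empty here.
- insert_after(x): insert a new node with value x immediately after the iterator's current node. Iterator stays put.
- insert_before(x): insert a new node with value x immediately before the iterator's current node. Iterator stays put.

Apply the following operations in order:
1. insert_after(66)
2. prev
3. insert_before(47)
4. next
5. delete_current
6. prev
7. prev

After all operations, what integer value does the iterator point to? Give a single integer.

After 1 (insert_after(66)): list=[1, 66, 3, 5, 7, 2, 6, 9] cursor@1
After 2 (prev): list=[1, 66, 3, 5, 7, 2, 6, 9] cursor@1
After 3 (insert_before(47)): list=[47, 1, 66, 3, 5, 7, 2, 6, 9] cursor@1
After 4 (next): list=[47, 1, 66, 3, 5, 7, 2, 6, 9] cursor@66
After 5 (delete_current): list=[47, 1, 3, 5, 7, 2, 6, 9] cursor@3
After 6 (prev): list=[47, 1, 3, 5, 7, 2, 6, 9] cursor@1
After 7 (prev): list=[47, 1, 3, 5, 7, 2, 6, 9] cursor@47

Answer: 47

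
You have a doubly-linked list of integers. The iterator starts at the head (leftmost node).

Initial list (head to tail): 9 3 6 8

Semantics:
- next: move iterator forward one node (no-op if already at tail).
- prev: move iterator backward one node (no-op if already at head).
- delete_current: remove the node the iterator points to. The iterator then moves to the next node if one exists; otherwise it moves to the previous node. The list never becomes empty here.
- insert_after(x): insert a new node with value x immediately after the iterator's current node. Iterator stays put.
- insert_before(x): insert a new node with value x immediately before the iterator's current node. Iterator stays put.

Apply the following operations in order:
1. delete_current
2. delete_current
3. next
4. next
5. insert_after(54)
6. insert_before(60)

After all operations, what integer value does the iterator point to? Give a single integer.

After 1 (delete_current): list=[3, 6, 8] cursor@3
After 2 (delete_current): list=[6, 8] cursor@6
After 3 (next): list=[6, 8] cursor@8
After 4 (next): list=[6, 8] cursor@8
After 5 (insert_after(54)): list=[6, 8, 54] cursor@8
After 6 (insert_before(60)): list=[6, 60, 8, 54] cursor@8

Answer: 8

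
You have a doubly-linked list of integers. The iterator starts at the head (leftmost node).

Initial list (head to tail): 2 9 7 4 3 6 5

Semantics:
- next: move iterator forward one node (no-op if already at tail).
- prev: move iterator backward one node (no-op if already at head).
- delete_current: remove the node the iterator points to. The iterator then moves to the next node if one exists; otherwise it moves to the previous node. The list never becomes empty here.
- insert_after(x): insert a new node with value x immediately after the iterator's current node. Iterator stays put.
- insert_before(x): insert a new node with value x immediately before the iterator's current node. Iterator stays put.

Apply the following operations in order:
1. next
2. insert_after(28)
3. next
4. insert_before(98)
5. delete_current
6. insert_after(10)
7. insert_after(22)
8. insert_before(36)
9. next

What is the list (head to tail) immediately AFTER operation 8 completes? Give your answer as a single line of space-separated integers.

Answer: 2 9 98 36 7 22 10 4 3 6 5

Derivation:
After 1 (next): list=[2, 9, 7, 4, 3, 6, 5] cursor@9
After 2 (insert_after(28)): list=[2, 9, 28, 7, 4, 3, 6, 5] cursor@9
After 3 (next): list=[2, 9, 28, 7, 4, 3, 6, 5] cursor@28
After 4 (insert_before(98)): list=[2, 9, 98, 28, 7, 4, 3, 6, 5] cursor@28
After 5 (delete_current): list=[2, 9, 98, 7, 4, 3, 6, 5] cursor@7
After 6 (insert_after(10)): list=[2, 9, 98, 7, 10, 4, 3, 6, 5] cursor@7
After 7 (insert_after(22)): list=[2, 9, 98, 7, 22, 10, 4, 3, 6, 5] cursor@7
After 8 (insert_before(36)): list=[2, 9, 98, 36, 7, 22, 10, 4, 3, 6, 5] cursor@7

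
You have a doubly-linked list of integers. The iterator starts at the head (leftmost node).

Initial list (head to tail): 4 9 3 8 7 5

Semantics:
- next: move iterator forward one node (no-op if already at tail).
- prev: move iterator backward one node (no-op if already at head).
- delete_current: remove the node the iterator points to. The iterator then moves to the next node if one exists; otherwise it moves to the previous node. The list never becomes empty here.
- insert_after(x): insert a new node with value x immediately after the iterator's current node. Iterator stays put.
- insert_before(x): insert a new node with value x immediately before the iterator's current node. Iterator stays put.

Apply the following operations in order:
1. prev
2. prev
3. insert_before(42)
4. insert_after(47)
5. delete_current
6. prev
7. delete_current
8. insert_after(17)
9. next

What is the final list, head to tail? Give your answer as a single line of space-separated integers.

After 1 (prev): list=[4, 9, 3, 8, 7, 5] cursor@4
After 2 (prev): list=[4, 9, 3, 8, 7, 5] cursor@4
After 3 (insert_before(42)): list=[42, 4, 9, 3, 8, 7, 5] cursor@4
After 4 (insert_after(47)): list=[42, 4, 47, 9, 3, 8, 7, 5] cursor@4
After 5 (delete_current): list=[42, 47, 9, 3, 8, 7, 5] cursor@47
After 6 (prev): list=[42, 47, 9, 3, 8, 7, 5] cursor@42
After 7 (delete_current): list=[47, 9, 3, 8, 7, 5] cursor@47
After 8 (insert_after(17)): list=[47, 17, 9, 3, 8, 7, 5] cursor@47
After 9 (next): list=[47, 17, 9, 3, 8, 7, 5] cursor@17

Answer: 47 17 9 3 8 7 5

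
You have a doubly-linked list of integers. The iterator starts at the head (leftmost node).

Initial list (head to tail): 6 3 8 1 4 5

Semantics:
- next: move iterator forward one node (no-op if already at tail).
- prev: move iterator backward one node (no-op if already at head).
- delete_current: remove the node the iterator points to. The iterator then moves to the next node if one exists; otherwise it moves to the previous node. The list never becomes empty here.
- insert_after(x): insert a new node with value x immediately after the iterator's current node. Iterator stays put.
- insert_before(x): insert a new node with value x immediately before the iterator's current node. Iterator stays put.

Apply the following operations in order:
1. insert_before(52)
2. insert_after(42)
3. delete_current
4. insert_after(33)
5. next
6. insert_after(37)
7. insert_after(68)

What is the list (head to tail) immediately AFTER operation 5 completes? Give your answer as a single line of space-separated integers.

After 1 (insert_before(52)): list=[52, 6, 3, 8, 1, 4, 5] cursor@6
After 2 (insert_after(42)): list=[52, 6, 42, 3, 8, 1, 4, 5] cursor@6
After 3 (delete_current): list=[52, 42, 3, 8, 1, 4, 5] cursor@42
After 4 (insert_after(33)): list=[52, 42, 33, 3, 8, 1, 4, 5] cursor@42
After 5 (next): list=[52, 42, 33, 3, 8, 1, 4, 5] cursor@33

Answer: 52 42 33 3 8 1 4 5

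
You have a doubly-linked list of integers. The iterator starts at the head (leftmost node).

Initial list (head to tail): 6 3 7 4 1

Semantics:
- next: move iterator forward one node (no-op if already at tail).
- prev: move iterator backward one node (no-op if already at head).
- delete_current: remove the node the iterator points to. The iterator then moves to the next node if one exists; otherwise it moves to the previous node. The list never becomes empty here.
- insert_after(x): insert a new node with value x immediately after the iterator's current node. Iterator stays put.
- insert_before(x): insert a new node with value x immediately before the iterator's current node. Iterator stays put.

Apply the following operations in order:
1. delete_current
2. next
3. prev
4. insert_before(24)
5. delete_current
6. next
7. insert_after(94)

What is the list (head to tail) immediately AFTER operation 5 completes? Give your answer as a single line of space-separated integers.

Answer: 24 7 4 1

Derivation:
After 1 (delete_current): list=[3, 7, 4, 1] cursor@3
After 2 (next): list=[3, 7, 4, 1] cursor@7
After 3 (prev): list=[3, 7, 4, 1] cursor@3
After 4 (insert_before(24)): list=[24, 3, 7, 4, 1] cursor@3
After 5 (delete_current): list=[24, 7, 4, 1] cursor@7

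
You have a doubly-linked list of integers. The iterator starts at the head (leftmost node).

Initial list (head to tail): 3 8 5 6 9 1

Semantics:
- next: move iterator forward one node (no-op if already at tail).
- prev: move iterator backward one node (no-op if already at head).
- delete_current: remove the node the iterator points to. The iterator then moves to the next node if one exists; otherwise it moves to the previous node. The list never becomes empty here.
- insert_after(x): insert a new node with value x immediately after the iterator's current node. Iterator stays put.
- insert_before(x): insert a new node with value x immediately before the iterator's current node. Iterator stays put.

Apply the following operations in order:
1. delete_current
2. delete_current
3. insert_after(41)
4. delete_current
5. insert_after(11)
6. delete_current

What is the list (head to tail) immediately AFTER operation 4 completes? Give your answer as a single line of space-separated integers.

Answer: 41 6 9 1

Derivation:
After 1 (delete_current): list=[8, 5, 6, 9, 1] cursor@8
After 2 (delete_current): list=[5, 6, 9, 1] cursor@5
After 3 (insert_after(41)): list=[5, 41, 6, 9, 1] cursor@5
After 4 (delete_current): list=[41, 6, 9, 1] cursor@41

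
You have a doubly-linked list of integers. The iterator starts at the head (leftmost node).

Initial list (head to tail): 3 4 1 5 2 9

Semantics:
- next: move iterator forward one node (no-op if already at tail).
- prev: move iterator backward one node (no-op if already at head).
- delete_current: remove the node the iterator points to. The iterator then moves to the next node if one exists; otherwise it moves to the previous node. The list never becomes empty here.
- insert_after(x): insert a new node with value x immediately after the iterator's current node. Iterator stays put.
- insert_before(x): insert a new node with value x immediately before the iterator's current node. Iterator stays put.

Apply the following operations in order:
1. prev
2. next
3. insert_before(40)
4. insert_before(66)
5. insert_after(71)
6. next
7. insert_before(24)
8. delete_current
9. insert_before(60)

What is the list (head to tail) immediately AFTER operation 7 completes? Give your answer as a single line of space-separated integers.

After 1 (prev): list=[3, 4, 1, 5, 2, 9] cursor@3
After 2 (next): list=[3, 4, 1, 5, 2, 9] cursor@4
After 3 (insert_before(40)): list=[3, 40, 4, 1, 5, 2, 9] cursor@4
After 4 (insert_before(66)): list=[3, 40, 66, 4, 1, 5, 2, 9] cursor@4
After 5 (insert_after(71)): list=[3, 40, 66, 4, 71, 1, 5, 2, 9] cursor@4
After 6 (next): list=[3, 40, 66, 4, 71, 1, 5, 2, 9] cursor@71
After 7 (insert_before(24)): list=[3, 40, 66, 4, 24, 71, 1, 5, 2, 9] cursor@71

Answer: 3 40 66 4 24 71 1 5 2 9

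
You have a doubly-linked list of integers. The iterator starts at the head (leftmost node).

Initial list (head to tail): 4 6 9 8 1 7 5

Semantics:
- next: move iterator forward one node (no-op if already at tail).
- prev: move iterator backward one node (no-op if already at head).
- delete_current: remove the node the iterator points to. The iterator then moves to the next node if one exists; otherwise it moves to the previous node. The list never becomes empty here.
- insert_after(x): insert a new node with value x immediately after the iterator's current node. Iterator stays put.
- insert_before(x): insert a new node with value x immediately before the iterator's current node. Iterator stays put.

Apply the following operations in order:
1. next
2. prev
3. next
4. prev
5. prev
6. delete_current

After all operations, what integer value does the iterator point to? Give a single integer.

After 1 (next): list=[4, 6, 9, 8, 1, 7, 5] cursor@6
After 2 (prev): list=[4, 6, 9, 8, 1, 7, 5] cursor@4
After 3 (next): list=[4, 6, 9, 8, 1, 7, 5] cursor@6
After 4 (prev): list=[4, 6, 9, 8, 1, 7, 5] cursor@4
After 5 (prev): list=[4, 6, 9, 8, 1, 7, 5] cursor@4
After 6 (delete_current): list=[6, 9, 8, 1, 7, 5] cursor@6

Answer: 6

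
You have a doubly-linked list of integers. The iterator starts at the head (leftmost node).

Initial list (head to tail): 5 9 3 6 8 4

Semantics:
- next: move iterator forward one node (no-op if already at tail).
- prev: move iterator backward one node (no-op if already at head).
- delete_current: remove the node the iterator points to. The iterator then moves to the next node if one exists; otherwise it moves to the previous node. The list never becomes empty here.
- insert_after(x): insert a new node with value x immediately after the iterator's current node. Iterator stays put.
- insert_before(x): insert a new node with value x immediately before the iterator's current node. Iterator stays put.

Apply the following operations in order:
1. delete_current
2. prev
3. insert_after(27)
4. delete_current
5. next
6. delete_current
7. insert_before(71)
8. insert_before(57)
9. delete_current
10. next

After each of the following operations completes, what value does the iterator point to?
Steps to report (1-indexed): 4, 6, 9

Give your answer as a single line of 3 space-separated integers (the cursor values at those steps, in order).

After 1 (delete_current): list=[9, 3, 6, 8, 4] cursor@9
After 2 (prev): list=[9, 3, 6, 8, 4] cursor@9
After 3 (insert_after(27)): list=[9, 27, 3, 6, 8, 4] cursor@9
After 4 (delete_current): list=[27, 3, 6, 8, 4] cursor@27
After 5 (next): list=[27, 3, 6, 8, 4] cursor@3
After 6 (delete_current): list=[27, 6, 8, 4] cursor@6
After 7 (insert_before(71)): list=[27, 71, 6, 8, 4] cursor@6
After 8 (insert_before(57)): list=[27, 71, 57, 6, 8, 4] cursor@6
After 9 (delete_current): list=[27, 71, 57, 8, 4] cursor@8
After 10 (next): list=[27, 71, 57, 8, 4] cursor@4

Answer: 27 6 8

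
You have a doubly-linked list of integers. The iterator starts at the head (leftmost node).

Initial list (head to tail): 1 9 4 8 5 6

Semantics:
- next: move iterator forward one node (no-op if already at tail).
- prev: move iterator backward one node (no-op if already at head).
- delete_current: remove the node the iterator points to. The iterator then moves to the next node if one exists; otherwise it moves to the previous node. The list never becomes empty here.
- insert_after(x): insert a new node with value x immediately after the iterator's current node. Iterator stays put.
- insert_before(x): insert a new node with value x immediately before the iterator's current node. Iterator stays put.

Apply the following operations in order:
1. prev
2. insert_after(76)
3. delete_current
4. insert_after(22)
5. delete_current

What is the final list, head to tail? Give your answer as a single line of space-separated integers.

Answer: 22 9 4 8 5 6

Derivation:
After 1 (prev): list=[1, 9, 4, 8, 5, 6] cursor@1
After 2 (insert_after(76)): list=[1, 76, 9, 4, 8, 5, 6] cursor@1
After 3 (delete_current): list=[76, 9, 4, 8, 5, 6] cursor@76
After 4 (insert_after(22)): list=[76, 22, 9, 4, 8, 5, 6] cursor@76
After 5 (delete_current): list=[22, 9, 4, 8, 5, 6] cursor@22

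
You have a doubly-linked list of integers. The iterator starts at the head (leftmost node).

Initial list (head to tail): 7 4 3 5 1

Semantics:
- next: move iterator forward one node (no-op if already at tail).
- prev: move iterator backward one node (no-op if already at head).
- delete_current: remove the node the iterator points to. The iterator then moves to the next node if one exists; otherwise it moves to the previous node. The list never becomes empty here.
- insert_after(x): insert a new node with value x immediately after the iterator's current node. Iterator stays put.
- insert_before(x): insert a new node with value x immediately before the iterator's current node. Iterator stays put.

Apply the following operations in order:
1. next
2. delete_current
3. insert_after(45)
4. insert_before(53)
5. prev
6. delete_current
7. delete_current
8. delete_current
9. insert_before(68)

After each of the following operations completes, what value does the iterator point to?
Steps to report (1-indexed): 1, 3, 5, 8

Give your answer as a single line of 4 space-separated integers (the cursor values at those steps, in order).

Answer: 4 3 53 5

Derivation:
After 1 (next): list=[7, 4, 3, 5, 1] cursor@4
After 2 (delete_current): list=[7, 3, 5, 1] cursor@3
After 3 (insert_after(45)): list=[7, 3, 45, 5, 1] cursor@3
After 4 (insert_before(53)): list=[7, 53, 3, 45, 5, 1] cursor@3
After 5 (prev): list=[7, 53, 3, 45, 5, 1] cursor@53
After 6 (delete_current): list=[7, 3, 45, 5, 1] cursor@3
After 7 (delete_current): list=[7, 45, 5, 1] cursor@45
After 8 (delete_current): list=[7, 5, 1] cursor@5
After 9 (insert_before(68)): list=[7, 68, 5, 1] cursor@5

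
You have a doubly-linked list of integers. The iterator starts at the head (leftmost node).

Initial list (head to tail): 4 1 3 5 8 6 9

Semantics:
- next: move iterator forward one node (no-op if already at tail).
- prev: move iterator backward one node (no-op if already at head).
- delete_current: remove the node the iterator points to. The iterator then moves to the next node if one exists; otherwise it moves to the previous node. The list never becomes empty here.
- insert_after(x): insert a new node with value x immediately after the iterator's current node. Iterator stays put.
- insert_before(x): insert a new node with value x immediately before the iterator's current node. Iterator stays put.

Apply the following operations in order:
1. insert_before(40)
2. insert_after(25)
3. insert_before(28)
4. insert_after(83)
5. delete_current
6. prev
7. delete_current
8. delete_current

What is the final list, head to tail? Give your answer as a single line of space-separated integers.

Answer: 40 25 1 3 5 8 6 9

Derivation:
After 1 (insert_before(40)): list=[40, 4, 1, 3, 5, 8, 6, 9] cursor@4
After 2 (insert_after(25)): list=[40, 4, 25, 1, 3, 5, 8, 6, 9] cursor@4
After 3 (insert_before(28)): list=[40, 28, 4, 25, 1, 3, 5, 8, 6, 9] cursor@4
After 4 (insert_after(83)): list=[40, 28, 4, 83, 25, 1, 3, 5, 8, 6, 9] cursor@4
After 5 (delete_current): list=[40, 28, 83, 25, 1, 3, 5, 8, 6, 9] cursor@83
After 6 (prev): list=[40, 28, 83, 25, 1, 3, 5, 8, 6, 9] cursor@28
After 7 (delete_current): list=[40, 83, 25, 1, 3, 5, 8, 6, 9] cursor@83
After 8 (delete_current): list=[40, 25, 1, 3, 5, 8, 6, 9] cursor@25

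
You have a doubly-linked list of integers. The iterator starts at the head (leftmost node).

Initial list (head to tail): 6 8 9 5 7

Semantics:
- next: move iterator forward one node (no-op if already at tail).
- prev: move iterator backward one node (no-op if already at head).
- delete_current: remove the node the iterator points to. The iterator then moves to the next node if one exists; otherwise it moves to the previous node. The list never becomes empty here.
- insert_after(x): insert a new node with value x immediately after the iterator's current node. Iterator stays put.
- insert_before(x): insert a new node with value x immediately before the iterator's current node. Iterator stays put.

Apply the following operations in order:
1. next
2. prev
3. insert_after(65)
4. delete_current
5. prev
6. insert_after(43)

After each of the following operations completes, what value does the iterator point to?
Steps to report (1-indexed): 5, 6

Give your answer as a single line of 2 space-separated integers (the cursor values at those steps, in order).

After 1 (next): list=[6, 8, 9, 5, 7] cursor@8
After 2 (prev): list=[6, 8, 9, 5, 7] cursor@6
After 3 (insert_after(65)): list=[6, 65, 8, 9, 5, 7] cursor@6
After 4 (delete_current): list=[65, 8, 9, 5, 7] cursor@65
After 5 (prev): list=[65, 8, 9, 5, 7] cursor@65
After 6 (insert_after(43)): list=[65, 43, 8, 9, 5, 7] cursor@65

Answer: 65 65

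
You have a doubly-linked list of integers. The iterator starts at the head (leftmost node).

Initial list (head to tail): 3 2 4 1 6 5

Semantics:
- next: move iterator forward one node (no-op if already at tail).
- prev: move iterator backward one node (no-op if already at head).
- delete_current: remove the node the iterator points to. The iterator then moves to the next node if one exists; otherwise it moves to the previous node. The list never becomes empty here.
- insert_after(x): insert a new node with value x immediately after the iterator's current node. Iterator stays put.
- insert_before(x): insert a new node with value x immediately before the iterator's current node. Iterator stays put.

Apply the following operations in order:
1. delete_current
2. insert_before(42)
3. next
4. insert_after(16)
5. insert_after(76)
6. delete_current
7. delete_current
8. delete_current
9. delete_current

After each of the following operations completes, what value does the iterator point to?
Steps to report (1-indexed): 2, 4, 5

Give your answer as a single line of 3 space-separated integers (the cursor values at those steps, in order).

After 1 (delete_current): list=[2, 4, 1, 6, 5] cursor@2
After 2 (insert_before(42)): list=[42, 2, 4, 1, 6, 5] cursor@2
After 3 (next): list=[42, 2, 4, 1, 6, 5] cursor@4
After 4 (insert_after(16)): list=[42, 2, 4, 16, 1, 6, 5] cursor@4
After 5 (insert_after(76)): list=[42, 2, 4, 76, 16, 1, 6, 5] cursor@4
After 6 (delete_current): list=[42, 2, 76, 16, 1, 6, 5] cursor@76
After 7 (delete_current): list=[42, 2, 16, 1, 6, 5] cursor@16
After 8 (delete_current): list=[42, 2, 1, 6, 5] cursor@1
After 9 (delete_current): list=[42, 2, 6, 5] cursor@6

Answer: 2 4 4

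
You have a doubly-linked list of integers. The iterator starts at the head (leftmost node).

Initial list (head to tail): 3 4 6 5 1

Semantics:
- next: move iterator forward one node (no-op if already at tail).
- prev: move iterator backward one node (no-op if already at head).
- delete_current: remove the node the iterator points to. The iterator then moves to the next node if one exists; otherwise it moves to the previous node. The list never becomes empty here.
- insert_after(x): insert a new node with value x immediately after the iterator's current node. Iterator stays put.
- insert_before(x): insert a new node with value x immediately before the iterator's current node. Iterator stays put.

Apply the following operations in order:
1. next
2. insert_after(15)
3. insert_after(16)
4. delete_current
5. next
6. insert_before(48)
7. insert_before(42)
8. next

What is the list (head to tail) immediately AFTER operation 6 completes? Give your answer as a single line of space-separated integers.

After 1 (next): list=[3, 4, 6, 5, 1] cursor@4
After 2 (insert_after(15)): list=[3, 4, 15, 6, 5, 1] cursor@4
After 3 (insert_after(16)): list=[3, 4, 16, 15, 6, 5, 1] cursor@4
After 4 (delete_current): list=[3, 16, 15, 6, 5, 1] cursor@16
After 5 (next): list=[3, 16, 15, 6, 5, 1] cursor@15
After 6 (insert_before(48)): list=[3, 16, 48, 15, 6, 5, 1] cursor@15

Answer: 3 16 48 15 6 5 1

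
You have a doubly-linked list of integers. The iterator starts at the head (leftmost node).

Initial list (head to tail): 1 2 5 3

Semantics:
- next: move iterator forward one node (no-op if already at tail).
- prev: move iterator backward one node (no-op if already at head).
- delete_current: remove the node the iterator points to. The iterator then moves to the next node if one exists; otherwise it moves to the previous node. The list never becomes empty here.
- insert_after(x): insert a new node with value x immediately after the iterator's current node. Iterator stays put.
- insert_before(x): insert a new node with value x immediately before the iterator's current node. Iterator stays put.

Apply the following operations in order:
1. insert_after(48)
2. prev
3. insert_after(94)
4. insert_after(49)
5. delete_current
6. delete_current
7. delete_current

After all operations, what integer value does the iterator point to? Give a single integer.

Answer: 48

Derivation:
After 1 (insert_after(48)): list=[1, 48, 2, 5, 3] cursor@1
After 2 (prev): list=[1, 48, 2, 5, 3] cursor@1
After 3 (insert_after(94)): list=[1, 94, 48, 2, 5, 3] cursor@1
After 4 (insert_after(49)): list=[1, 49, 94, 48, 2, 5, 3] cursor@1
After 5 (delete_current): list=[49, 94, 48, 2, 5, 3] cursor@49
After 6 (delete_current): list=[94, 48, 2, 5, 3] cursor@94
After 7 (delete_current): list=[48, 2, 5, 3] cursor@48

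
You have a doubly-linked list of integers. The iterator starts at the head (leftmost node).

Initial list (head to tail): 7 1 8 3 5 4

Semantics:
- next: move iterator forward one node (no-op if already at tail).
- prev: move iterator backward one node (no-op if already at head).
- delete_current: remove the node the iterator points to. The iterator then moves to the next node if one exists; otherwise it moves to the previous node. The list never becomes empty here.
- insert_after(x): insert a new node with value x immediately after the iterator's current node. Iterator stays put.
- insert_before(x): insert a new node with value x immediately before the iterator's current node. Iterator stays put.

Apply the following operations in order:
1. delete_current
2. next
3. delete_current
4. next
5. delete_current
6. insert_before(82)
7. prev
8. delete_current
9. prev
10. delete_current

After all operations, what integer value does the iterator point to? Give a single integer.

After 1 (delete_current): list=[1, 8, 3, 5, 4] cursor@1
After 2 (next): list=[1, 8, 3, 5, 4] cursor@8
After 3 (delete_current): list=[1, 3, 5, 4] cursor@3
After 4 (next): list=[1, 3, 5, 4] cursor@5
After 5 (delete_current): list=[1, 3, 4] cursor@4
After 6 (insert_before(82)): list=[1, 3, 82, 4] cursor@4
After 7 (prev): list=[1, 3, 82, 4] cursor@82
After 8 (delete_current): list=[1, 3, 4] cursor@4
After 9 (prev): list=[1, 3, 4] cursor@3
After 10 (delete_current): list=[1, 4] cursor@4

Answer: 4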